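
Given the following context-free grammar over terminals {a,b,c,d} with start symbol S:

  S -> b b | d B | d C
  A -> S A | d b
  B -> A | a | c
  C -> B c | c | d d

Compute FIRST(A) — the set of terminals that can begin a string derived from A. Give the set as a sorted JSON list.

FIRST sets, iterate to fixpoint:
[1]
  A via A→d b: +{d}
  B via B→A: +{d}
  B via B→a: +{a}
  B via B→c: +{c}
  C via C→B c: +{a,c,d}
  S via S→b b: +{b}
  S via S→d B: +{d}
  FIRST(S)={b,d}  FIRST(A)={d}  FIRST(B)={a,c,d}  FIRST(C)={a,c,d}
[2]
  A via A→S A: +{b}
  B via B→A: +{b}
  C via C→B c: +{b}
  FIRST(S)={b,d}  FIRST(A)={b,d}  FIRST(B)={a,b,c,d}  FIRST(C)={a,b,c,d}
[3] done
  FIRST(S)={b,d}  FIRST(A)={b,d}  FIRST(B)={a,b,c,d}  FIRST(C)={a,b,c,d}

FIRST(A) = ["b", "d"]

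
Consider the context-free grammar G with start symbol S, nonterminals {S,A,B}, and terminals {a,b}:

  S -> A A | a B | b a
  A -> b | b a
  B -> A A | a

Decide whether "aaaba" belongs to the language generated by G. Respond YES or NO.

CNF form of G:
  S -> A A | T0 T1 | T1 B
  A -> T0 T1 | b
  B -> A A | a
  T0 -> b
  T1 -> a

CYK fill:
  [0..0]={B,T1}  "a"  orig:{B}
  [1..1]={B,T1}  "a"  orig:{B}
  [2..2]={B,T1}  "a"  orig:{B}
  [3..3]={A,T0}  "b"  orig:{A}
  [4..4]={B,T1}  "a"  orig:{B}
  [0..1]={S}  "aa"
  [1..2]={S}  "aa"
  [2..3]=∅  "ab"
  [3..4]={A,S}  "ba"
  [0..2]=∅  "aaa"
  [1..3]=∅  "aab"
  [2..4]=∅  "aba"
  [0..3]=∅  "aaab"
  [1..4]=∅  "aaba"
  [0..4]=∅  "aaaba"

S ∉ T[0,4] ⇒ NO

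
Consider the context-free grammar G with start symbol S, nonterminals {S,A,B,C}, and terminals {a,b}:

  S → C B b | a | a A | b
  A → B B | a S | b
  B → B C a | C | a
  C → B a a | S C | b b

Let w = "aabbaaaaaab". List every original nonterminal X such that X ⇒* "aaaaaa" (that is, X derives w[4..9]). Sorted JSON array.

CNF form of G:
  S -> C X5 | T0 A | a | b
  A -> B B | T0 S | b
  B -> B X2 | B X3 | S C | T1 T1 | a
  C -> B X4 | S C | T1 T1
  T0 -> a
  T1 -> b
  X2 -> C T0
  X3 -> T0 T0
  X4 -> T0 T0
  X5 -> B T1

CYK table (by increasing span), restricted to cells inside w[4..9]:
  T[4,4] 'a' = {B,S,T0}  orig:{B,S}
  T[5,5] 'a' = {B,S,T0}  orig:{B,S}
  T[6,6] 'a' = {B,S,T0}  orig:{B,S}
  T[7,7] 'a' = {B,S,T0}  orig:{B,S}
  T[8,8] 'a' = {B,S,T0}  orig:{B,S}
  T[9,9] 'a' = {B,S,T0}  orig:{B,S}
  T[4,5] 'aa' = {A,X3,X4}  orig:{A}
  T[5,6] 'aa' = {A,X3,X4}  orig:{A}
  T[6,7] 'aa' = {A,X3,X4}  orig:{A}
  T[7,8] 'aa' = {A,X3,X4}  orig:{A}
  T[8,9] 'aa' = {A,X3,X4}  orig:{A}
  T[4,6] 'aaa' = {B,C,S}
  T[5,7] 'aaa' = {B,C,S}
  T[6,8] 'aaa' = {B,C,S}
  T[7,9] 'aaa' = {B,C,S}
  T[4,7] 'aaaa' = {A,B,C,X2}  orig:{A,B,C}
  T[5,8] 'aaaa' = {A,B,C,X2}  orig:{A,B,C}
  T[6,9] 'aaaa' = {A,B,C,X2}  orig:{A,B,C}
  T[4,8] 'aaaaa' = {A,B,C,S,X2}  orig:{A,B,C,S}
  T[5,9] 'aaaaa' = {A,B,C,S,X2}  orig:{A,B,C,S}
  T[4,9] 'aaaaaa' = {A,B,C,S,X2}  orig:{A,B,C,S}

Original NTs in T[4,9] deriving "aaaaaa": ["A", "B", "C", "S"]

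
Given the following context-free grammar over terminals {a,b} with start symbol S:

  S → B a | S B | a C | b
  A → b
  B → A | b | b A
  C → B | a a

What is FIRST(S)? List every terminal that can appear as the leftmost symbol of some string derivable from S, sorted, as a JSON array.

Compute FIRST by fixpoint:
pass 1:
  A via A→b: +{b}
  B via B→A: +{b}
  C via C→B: +{b}
  C via C→a a: +{a}
  S via S→B a: +{b}
  S via S→a C: +{a}
  FIRST[S]={a,b}  FIRST[A]={b}  FIRST[B]={b}  FIRST[C]={a,b}
pass 2: — fixpoint
  FIRST[S]={a,b}  FIRST[A]={b}  FIRST[B]={b}  FIRST[C]={a,b}

FIRST(S) = ["a", "b"]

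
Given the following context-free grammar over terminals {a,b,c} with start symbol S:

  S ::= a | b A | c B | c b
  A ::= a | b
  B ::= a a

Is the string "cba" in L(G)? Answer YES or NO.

CNF form of G:
  S -> T1 A | T2 B | T2 T1 | a
  A -> a | b
  B -> T0 T0
  T0 -> a
  T1 -> b
  T2 -> c

CYK fill:
  [0..0]={T2}  "c"  orig:{}
  [1..1]={A,T1}  "b"  orig:{A}
  [2..2]={A,S,T0}  "a"  orig:{A,S}
  [0..1]={S}  "cb"
  [1..2]={S}  "ba"
  [0..2]=∅  "cba"

S ∉ T[0,2] ⇒ NO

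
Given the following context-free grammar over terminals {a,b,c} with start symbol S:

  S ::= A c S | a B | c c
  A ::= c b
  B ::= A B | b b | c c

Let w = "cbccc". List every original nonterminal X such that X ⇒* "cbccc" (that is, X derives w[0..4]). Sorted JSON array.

CNF form of G:
  S -> A X3 | T0 T0 | T2 B
  A -> T0 T1
  B -> A B | T0 T0 | T1 T1
  T0 -> c
  T1 -> b
  T2 -> a
  X3 -> T0 S

Fill CYK table bottom-up — only the sub-triangle for w[0..4]:
  T[0,0] 'c' = {T0}  orig:{}
  T[1,1] 'b' = {T1}  orig:{}
  T[2,2] 'c' = {T0}  orig:{}
  T[3,3] 'c' = {T0}  orig:{}
  T[4,4] 'c' = {T0}  orig:{}
  T[0,1] 'cb' = {A}
  T[1,2] 'bc' = ∅
  T[2,3] 'cc' = {B,S}
  T[3,4] 'cc' = {B,S}
  T[0,2] 'cbc' = ∅
  T[1,3] 'bcc' = ∅
  T[2,4] 'ccc' = {X3}  orig:{}
  T[0,3] 'cbcc' = {B}
  T[1,4] 'bccc' = ∅
  T[0,4] 'cbccc' = {S}

Original NTs in T[0,4] deriving "cbccc": ["S"]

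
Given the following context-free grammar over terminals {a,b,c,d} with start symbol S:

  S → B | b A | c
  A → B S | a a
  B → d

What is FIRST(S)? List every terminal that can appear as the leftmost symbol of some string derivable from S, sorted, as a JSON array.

FIRST iteration:
[1]
  A via A→a a: +{a}
  B via B→d: +{d}
  S via S→B: +{d}
  S via S→b A: +{b}
  S via S→c: +{c}
  FIRST(S)={b,c,d}  FIRST(A)={a}  FIRST(B)={d}
[2]
  A via A→B S: +{d}
  FIRST(S)={b,c,d}  FIRST(A)={a,d}  FIRST(B)={d}
[3] (no change)
  FIRST(S)={b,c,d}  FIRST(A)={a,d}  FIRST(B)={d}

FIRST(S) = ["b", "c", "d"]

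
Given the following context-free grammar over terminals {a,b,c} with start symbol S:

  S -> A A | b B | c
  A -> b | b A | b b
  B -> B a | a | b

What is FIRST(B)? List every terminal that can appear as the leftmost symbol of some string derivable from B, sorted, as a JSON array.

FIRST iteration:
round 1:
  A via A→b: +{b}
  B via B→a: +{a}
  B via B→b: +{b}
  S via S→A A: +{b}
  S via S→c: +{c}
  FIRST(S)={b,c}  FIRST(A)={b}  FIRST(B)={a,b}
round 2: — fixpoint
  FIRST(S)={b,c}  FIRST(A)={b}  FIRST(B)={a,b}

FIRST(B) = ["a", "b"]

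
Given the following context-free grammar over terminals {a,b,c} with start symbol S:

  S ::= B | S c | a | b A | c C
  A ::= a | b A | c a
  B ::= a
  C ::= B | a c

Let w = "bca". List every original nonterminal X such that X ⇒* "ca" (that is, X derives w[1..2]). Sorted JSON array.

Convert to CNF:
  S -> S T1 | T0 A | T1 C | a
  A -> T0 A | T1 T2 | a
  B -> a
  C -> T2 T1 | a
  T0 -> b
  T1 -> c
  T2 -> a

CYK table (by increasing span) (cells [i..j] with 1 ≤ i ≤ j ≤ 2 only):
  [1..1]={T1}  "c"  orig:{}
  [2..2]={A,B,C,S,T2}  "a"  orig:{A,B,C,S}
  [1..2]={A,S}  "ca"

Original NTs in T[1,2] deriving "ca": ["A", "S"]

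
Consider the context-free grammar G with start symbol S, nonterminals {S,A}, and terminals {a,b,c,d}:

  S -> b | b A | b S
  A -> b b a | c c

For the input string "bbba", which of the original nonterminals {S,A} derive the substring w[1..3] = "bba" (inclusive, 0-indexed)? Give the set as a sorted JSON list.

CNF form of G:
  S -> T0 A | T0 S | b
  A -> T0 X3 | T2 T2
  T0 -> b
  T1 -> a
  T2 -> c
  X3 -> T0 T1

Fill CYK table bottom-up — only the sub-triangle for w[1..3]:
  cell(1,1) b: {S,T0}  orig:{S}
  cell(2,2) b: {S,T0}  orig:{S}
  cell(3,3) a: {T1}  orig:{}
  cell(1,2) bb: {S}
  cell(2,3) ba: {X3}  orig:{}
  cell(1,3) bba: {A}

Original NTs in T[1,3] deriving "bba": ["A"]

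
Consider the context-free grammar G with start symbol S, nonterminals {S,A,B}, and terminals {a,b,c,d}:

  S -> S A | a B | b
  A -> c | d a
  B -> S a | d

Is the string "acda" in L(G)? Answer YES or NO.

Convert to CNF:
  S -> S A | T1 B | b
  A -> T0 T1 | c
  B -> S T1 | d
  T0 -> d
  T1 -> a

CYK table (by increasing span):
  cell(0,0) a: {T1}  orig:{}
  cell(1,1) c: {A}
  cell(2,2) d: {B,T0}  orig:{B}
  cell(3,3) a: {T1}  orig:{}
  cell(0,1) ac: ∅
  cell(1,2) cd: ∅
  cell(2,3) da: {A}
  cell(0,2) acd: ∅
  cell(1,3) cda: ∅
  cell(0,3) acda: ∅

S ∉ T[0,3] ⇒ NO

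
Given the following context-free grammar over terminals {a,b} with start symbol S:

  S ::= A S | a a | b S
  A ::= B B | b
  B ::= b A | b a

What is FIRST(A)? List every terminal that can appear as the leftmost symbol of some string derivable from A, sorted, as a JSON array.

FIRST iteration:
[1]
  A via A→b: +{b}
  B via B→b A: +{b}
  S via S→A S: +{b}
  S via S→a a: +{a}
  S: {a,b}  A: {b}  B: {b}
[2] (stable)
  S: {a,b}  A: {b}  B: {b}

FIRST(A) = ["b"]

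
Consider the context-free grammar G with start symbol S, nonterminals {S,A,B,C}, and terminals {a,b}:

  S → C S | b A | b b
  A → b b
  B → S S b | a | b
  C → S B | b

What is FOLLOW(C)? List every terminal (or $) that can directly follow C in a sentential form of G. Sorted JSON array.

FIRST iteration:
iter 1:
  A via A→b b: +{b}
  B via B→a: +{a}
  B via B→b: +{b}
  C via C→b: +{b}
  S via S→C S: +{b}
  FIRST(S)={b}  FIRST(A)={b}  FIRST(B)={a,b}  FIRST(C)={b}
iter 2: (no change)
  FIRST(S)={b}  FIRST(A)={b}  FIRST(B)={a,b}  FIRST(C)={b}

FOLLOW sets:
seed FOLLOW(S) with $
[1]
  B→S S b: FOLLOW(S) ⊇ FIRST(S) = {b}; new: +{b}
  C→S B: FOLLOW(S) ⊇ FIRST(B) = {a,b}; new: +{a}
  S→C S: FOLLOW(C) ⊇ FIRST(S) = {b}; new: +{b}
  S→b A: FOLLOW(A) ⊇ FOLLOW(S) ⊇ {$,a,b}; new: +{$,a,b}
  S: {$,a,b}  A: {$,a,b}  B: {}  C: {b}
[2]
  C→S B: FOLLOW(B) ⊇ FOLLOW(C) ⊇ {b}; new: +{b}
  S: {$,a,b}  A: {$,a,b}  B: {b}  C: {b}
[3] (no change)
  S: {$,a,b}  A: {$,a,b}  B: {b}  C: {b}

FOLLOW(C) = ["b"]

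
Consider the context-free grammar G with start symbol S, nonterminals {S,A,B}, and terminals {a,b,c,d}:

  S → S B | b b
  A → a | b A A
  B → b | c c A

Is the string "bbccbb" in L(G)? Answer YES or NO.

CNF form of G:
  S -> S B | T0 T0
  A -> T0 X2 | a
  B -> T1 X3 | b
  T0 -> b
  T1 -> c
  X2 -> A A
  X3 -> T1 A

CYK table (by increasing span):
  [0..0]={B,T0}  "b"  orig:{B}
  [1..1]={B,T0}  "b"  orig:{B}
  [2..2]={T1}  "c"  orig:{}
  [3..3]={T1}  "c"  orig:{}
  [4..4]={B,T0}  "b"  orig:{B}
  [5..5]={B,T0}  "b"  orig:{B}
  [0..1]={S}  "bb"
  [1..2]=∅  "bc"
  [2..3]=∅  "cc"
  [3..4]=∅  "cb"
  [4..5]={S}  "bb"
  [0..2]=∅  "bbc"
  [1..3]=∅  "bcc"
  [2..4]=∅  "ccb"
  [3..5]=∅  "cbb"
  [0..3]=∅  "bbcc"
  [1..4]=∅  "bccb"
  [2..5]=∅  "ccbb"
  [0..4]=∅  "bbccb"
  [1..5]=∅  "bccbb"
  [0..5]=∅  "bbccbb"

S ∉ T[0,5] ⇒ NO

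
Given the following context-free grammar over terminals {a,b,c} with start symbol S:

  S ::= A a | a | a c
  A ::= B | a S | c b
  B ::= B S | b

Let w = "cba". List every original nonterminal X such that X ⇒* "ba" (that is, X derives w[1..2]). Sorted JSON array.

Convert to CNF:
  S -> A T0 | T0 T1 | a
  A -> B S | T0 S | T1 T2 | b
  B -> B S | b
  T0 -> a
  T1 -> c
  T2 -> b

CYK table (by increasing span), restricted to cells inside w[1..2]:
  [1..1]={A,B,T2}  "b"  orig:{A,B}
  [2..2]={S,T0}  "a"  orig:{S}
  [1..2]={A,B,S}  "ba"

Original NTs in T[1,2] deriving "ba": ["A", "B", "S"]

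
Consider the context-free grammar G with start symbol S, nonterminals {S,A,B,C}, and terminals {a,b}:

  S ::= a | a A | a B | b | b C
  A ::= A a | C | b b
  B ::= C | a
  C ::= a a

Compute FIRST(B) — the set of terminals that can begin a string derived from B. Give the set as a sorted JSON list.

FIRST sets, iterate to fixpoint:
round 1:
  A via A→b b: +{b}
  B via B→a: +{a}
  C via C→a a: +{a}
  S via S→a: +{a}
  S via S→b: +{b}
  FIRST[S]={a,b}  FIRST[A]={b}  FIRST[B]={a}  FIRST[C]={a}
round 2:
  A via A→C: +{a}
  FIRST[S]={a,b}  FIRST[A]={a,b}  FIRST[B]={a}  FIRST[C]={a}
round 3: done
  FIRST[S]={a,b}  FIRST[A]={a,b}  FIRST[B]={a}  FIRST[C]={a}

FIRST(B) = ["a"]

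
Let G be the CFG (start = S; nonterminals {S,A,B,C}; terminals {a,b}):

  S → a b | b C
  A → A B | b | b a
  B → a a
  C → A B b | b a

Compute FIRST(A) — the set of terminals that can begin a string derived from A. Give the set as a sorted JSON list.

FIRST iteration:
[1]
  A via A→b: +{b}
  B via B→a a: +{a}
  C via C→A B b: +{b}
  S via S→a b: +{a}
  S via S→b C: +{b}
  FIRST[S]={a,b}  FIRST[A]={b}  FIRST[B]={a}  FIRST[C]={b}
[2] (stable)
  FIRST[S]={a,b}  FIRST[A]={b}  FIRST[B]={a}  FIRST[C]={b}

FIRST(A) = ["b"]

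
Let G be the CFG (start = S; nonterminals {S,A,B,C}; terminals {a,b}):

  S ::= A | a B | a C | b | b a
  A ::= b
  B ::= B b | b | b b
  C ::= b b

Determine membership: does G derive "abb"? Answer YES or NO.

Convert to CNF:
  S -> T0 T1 | T1 B | T1 C | b
  A -> b
  B -> B T0 | T0 T0 | b
  C -> T0 T0
  T0 -> b
  T1 -> a

Fill CYK table bottom-up:
  cell(0,0) a: {T1}  orig:{}
  cell(1,1) b: {A,B,S,T0}  orig:{A,B,S}
  cell(2,2) b: {A,B,S,T0}  orig:{A,B,S}
  cell(0,1) ab: {S}
  cell(1,2) bb: {B,C}
  cell(0,2) abb: {S}

S ∈ T[0,2] ⇒ YES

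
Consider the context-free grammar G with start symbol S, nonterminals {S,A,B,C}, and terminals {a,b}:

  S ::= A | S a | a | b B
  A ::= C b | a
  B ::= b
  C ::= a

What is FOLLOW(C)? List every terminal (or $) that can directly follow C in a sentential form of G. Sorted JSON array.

Compute FIRST by fixpoint:
[1]
  A via A→a: +{a}
  B via B→b: +{b}
  C via C→a: +{a}
  S via S→A: +{a}
  S via S→b B: +{b}
  S: {a,b}  A: {a}  B: {b}  C: {a}
[2] (stable)
  S: {a,b}  A: {a}  B: {b}  C: {a}

FOLLOW sets:
initialize: $ ∈ FOLLOW(S)
round 1:
  A→C b: FOLLOW(C) ⊇ FIRST(b) = {b}; new: +{b}
  S→A: FOLLOW(A) ⊇ FOLLOW(S) ⊇ {$}; new: +{$}
  S→S a: FOLLOW(S) ⊇ FIRST(a) = {a}; new: +{a}
  S→b B: FOLLOW(B) ⊇ FOLLOW(S) ⊇ {$,a}; new: +{$,a}
  FOLLOW[S]={$,a}  FOLLOW[A]={$}  FOLLOW[B]={$,a}  FOLLOW[C]={b}
round 2:
  S→A: FOLLOW(A) ⊇ FOLLOW(S) ⊇ {$,a}; new: +{a}
  FOLLOW[S]={$,a}  FOLLOW[A]={$,a}  FOLLOW[B]={$,a}  FOLLOW[C]={b}
round 3: (no change)
  FOLLOW[S]={$,a}  FOLLOW[A]={$,a}  FOLLOW[B]={$,a}  FOLLOW[C]={b}

FOLLOW(C) = ["b"]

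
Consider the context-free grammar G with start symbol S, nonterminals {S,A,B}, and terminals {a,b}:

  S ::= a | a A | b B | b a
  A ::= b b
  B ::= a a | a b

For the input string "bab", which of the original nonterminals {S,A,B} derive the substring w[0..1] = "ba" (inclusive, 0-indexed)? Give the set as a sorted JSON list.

Convert to CNF:
  S -> T0 B | T0 T1 | T1 A | a
  A -> T0 T0
  B -> T1 T0 | T1 T1
  T0 -> b
  T1 -> a

CYK fill (cells [i..j] with 0 ≤ i ≤ j ≤ 1 only):
  T[0,0] 'b' = {T0}  orig:{}
  T[1,1] 'a' = {S,T1}  orig:{S}
  T[0,1] 'ba' = {S}

Original NTs in T[0,1] deriving "ba": ["S"]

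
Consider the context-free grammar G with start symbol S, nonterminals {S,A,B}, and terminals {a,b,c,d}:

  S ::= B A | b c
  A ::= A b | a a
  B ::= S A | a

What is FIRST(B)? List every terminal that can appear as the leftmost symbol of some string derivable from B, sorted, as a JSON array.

FIRST iteration:
iter 1:
  A via A→a a: +{a}
  B via B→a: +{a}
  S via S→B A: +{a}
  S via S→b c: +{b}
  FIRST[S]={a,b}  FIRST[A]={a}  FIRST[B]={a}
iter 2:
  B via B→S A: +{b}
  FIRST[S]={a,b}  FIRST[A]={a}  FIRST[B]={a,b}
iter 3: (stable)
  FIRST[S]={a,b}  FIRST[A]={a}  FIRST[B]={a,b}

FIRST(B) = ["a", "b"]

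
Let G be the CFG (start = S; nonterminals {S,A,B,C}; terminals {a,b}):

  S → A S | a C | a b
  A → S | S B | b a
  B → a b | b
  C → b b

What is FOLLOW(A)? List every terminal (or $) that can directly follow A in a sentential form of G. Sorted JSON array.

FIRST sets, iterate to fixpoint:
pass 1:
  A via A→b a: +{b}
  B via B→a b: +{a}
  B via B→b: +{b}
  C via C→b b: +{b}
  S via S→A S: +{b}
  S via S→a C: +{a}
  FIRST[S]={a,b}  FIRST[A]={b}  FIRST[B]={a,b}  FIRST[C]={b}
pass 2:
  A via A→S: +{a}
  FIRST[S]={a,b}  FIRST[A]={a,b}  FIRST[B]={a,b}  FIRST[C]={b}
pass 3: — fixpoint
  FIRST[S]={a,b}  FIRST[A]={a,b}  FIRST[B]={a,b}  FIRST[C]={b}

FOLLOW iteration:
FOLLOW(S) := {$}
[1]
  A→S B: FOLLOW(S) ⊇ FIRST(B) = {a,b}; new: +{a,b}
  S→A S: FOLLOW(A) ⊇ FIRST(S) = {a,b}; new: +{a,b}
  S→a C: FOLLOW(C) ⊇ FOLLOW(S) ⊇ {$,a,b}; new: +{$,a,b}
  FOLLOW(S)={$,a,b}  FOLLOW(A)={a,b}  FOLLOW(B)={}  FOLLOW(C)={$,a,b}
[2]
  A→S B: FOLLOW(B) ⊇ FOLLOW(A) ⊇ {a,b}; new: +{a,b}
  FOLLOW(S)={$,a,b}  FOLLOW(A)={a,b}  FOLLOW(B)={a,b}  FOLLOW(C)={$,a,b}
[3] — fixpoint
  FOLLOW(S)={$,a,b}  FOLLOW(A)={a,b}  FOLLOW(B)={a,b}  FOLLOW(C)={$,a,b}

FOLLOW(A) = ["a", "b"]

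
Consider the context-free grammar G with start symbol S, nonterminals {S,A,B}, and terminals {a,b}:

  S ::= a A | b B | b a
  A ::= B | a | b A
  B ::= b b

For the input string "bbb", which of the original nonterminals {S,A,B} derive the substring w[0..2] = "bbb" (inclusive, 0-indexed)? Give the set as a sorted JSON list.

CNF form of G:
  S -> T0 B | T0 T1 | T1 A
  A -> T0 A | T0 T0 | a
  B -> T0 T0
  T0 -> b
  T1 -> a

Fill CYK table bottom-up — only the sub-triangle for w[0..2]:
  T[0,0] 'b' = {T0}  orig:{}
  T[1,1] 'b' = {T0}  orig:{}
  T[2,2] 'b' = {T0}  orig:{}
  T[0,1] 'bb' = {A,B}
  T[1,2] 'bb' = {A,B}
  T[0,2] 'bbb' = {A,S}

Original NTs in T[0,2] deriving "bbb": ["A", "S"]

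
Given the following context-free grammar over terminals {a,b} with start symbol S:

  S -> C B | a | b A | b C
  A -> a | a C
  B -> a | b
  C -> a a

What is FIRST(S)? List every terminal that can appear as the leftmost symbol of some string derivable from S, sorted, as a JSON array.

FIRST sets, iterate to fixpoint:
round 1:
  A via A→a: +{a}
  B via B→a: +{a}
  B via B→b: +{b}
  C via C→a a: +{a}
  S via S→C B: +{a}
  S via S→b A: +{b}
  S: {a,b}  A: {a}  B: {a,b}  C: {a}
round 2: done
  S: {a,b}  A: {a}  B: {a,b}  C: {a}

FIRST(S) = ["a", "b"]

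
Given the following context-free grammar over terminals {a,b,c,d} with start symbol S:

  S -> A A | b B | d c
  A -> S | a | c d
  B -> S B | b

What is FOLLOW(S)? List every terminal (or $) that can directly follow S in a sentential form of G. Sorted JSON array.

FIRST iteration:
pass 1:
  A via A→a: +{a}
  A via A→c d: +{c}
  B via B→b: +{b}
  S via S→A A: +{a,c}
  S via S→b B: +{b}
  S via S→d c: +{d}
  FIRST(S)={a,b,c,d}  FIRST(A)={a,c}  FIRST(B)={b}
pass 2:
  A via A→S: +{b,d}
  B via B→S B: +{a,c,d}
  FIRST(S)={a,b,c,d}  FIRST(A)={a,b,c,d}  FIRST(B)={a,b,c,d}
pass 3: — fixpoint
  FIRST(S)={a,b,c,d}  FIRST(A)={a,b,c,d}  FIRST(B)={a,b,c,d}

FOLLOW sets:
seed FOLLOW(S) with $
iter 1:
  B→S B: FOLLOW(S) ⊇ FIRST(B) = {a,b,c,d}; new: +{a,b,c,d}
  S→A A: FOLLOW(A) ⊇ FIRST(A) = {a,b,c,d}; new: +{a,b,c,d}
  S→A A: FOLLOW(A) ⊇ FOLLOW(S) ⊇ {$,a,b,c,d}; new: +{$}
  S→b B: FOLLOW(B) ⊇ FOLLOW(S) ⊇ {$,a,b,c,d}; new: +{$,a,b,c,d}
  FOLLOW(S)={$,a,b,c,d}  FOLLOW(A)={$,a,b,c,d}  FOLLOW(B)={$,a,b,c,d}
iter 2: (no change)
  FOLLOW(S)={$,a,b,c,d}  FOLLOW(A)={$,a,b,c,d}  FOLLOW(B)={$,a,b,c,d}

FOLLOW(S) = ["$", "a", "b", "c", "d"]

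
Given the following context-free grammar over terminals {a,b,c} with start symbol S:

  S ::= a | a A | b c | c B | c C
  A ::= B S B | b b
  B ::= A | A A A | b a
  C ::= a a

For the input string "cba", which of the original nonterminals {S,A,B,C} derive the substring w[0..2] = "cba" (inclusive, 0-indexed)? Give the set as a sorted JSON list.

Convert to CNF:
  S -> T0 T2 | T1 A | T2 B | T2 C | a
  A -> B X3 | T0 T0
  B -> A X4 | B X5 | T0 T0 | T0 T1
  C -> T1 T1
  T0 -> b
  T1 -> a
  T2 -> c
  X3 -> S B
  X4 -> A A
  X5 -> S B

Fill CYK table bottom-up (cells [i..j] with 0 ≤ i ≤ j ≤ 2 only):
  cell(0,0) c: {T2}  orig:{}
  cell(1,1) b: {T0}  orig:{}
  cell(2,2) a: {S,T1}  orig:{S}
  cell(0,1) cb: ∅
  cell(1,2) ba: {B}
  cell(0,2) cba: {S}

Original NTs in T[0,2] deriving "cba": ["S"]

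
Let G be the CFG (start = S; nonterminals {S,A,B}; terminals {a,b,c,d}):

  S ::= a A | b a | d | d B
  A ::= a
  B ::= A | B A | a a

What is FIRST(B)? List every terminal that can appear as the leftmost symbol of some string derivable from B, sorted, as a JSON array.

FIRST iteration:
pass 1:
  A via A→a: +{a}
  B via B→A: +{a}
  S via S→a A: +{a}
  S via S→b a: +{b}
  S via S→d: +{d}
  FIRST[S]={a,b,d}  FIRST[A]={a}  FIRST[B]={a}
pass 2: done
  FIRST[S]={a,b,d}  FIRST[A]={a}  FIRST[B]={a}

FIRST(B) = ["a"]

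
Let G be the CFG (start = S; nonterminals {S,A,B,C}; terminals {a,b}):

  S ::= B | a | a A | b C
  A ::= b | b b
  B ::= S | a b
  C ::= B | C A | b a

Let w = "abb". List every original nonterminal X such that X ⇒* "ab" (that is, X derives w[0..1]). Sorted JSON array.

Convert to CNF:
  S -> T0 C | T1 A | T1 T0 | a
  A -> T0 T0 | b
  B -> T0 C | T1 A | T1 T0 | a
  C -> C A | T0 C | T0 T1 | T1 A | T1 T0 | a
  T0 -> b
  T1 -> a

CYK table (by increasing span), restricted to cells inside w[0..1]:
  T[0,0] 'a' = {B,C,S,T1}  orig:{B,C,S}
  T[1,1] 'b' = {A,T0}  orig:{A}
  T[0,1] 'ab' = {B,C,S}

Original NTs in T[0,1] deriving "ab": ["B", "C", "S"]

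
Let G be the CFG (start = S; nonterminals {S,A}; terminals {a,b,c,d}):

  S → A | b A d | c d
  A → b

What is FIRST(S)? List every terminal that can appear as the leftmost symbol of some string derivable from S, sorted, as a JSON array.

FIRST sets, iterate to fixpoint:
pass 1:
  A via A→b: +{b}
  S via S→A: +{b}
  S via S→c d: +{c}
  FIRST[S]={b,c}  FIRST[A]={b}
pass 2: — fixpoint
  FIRST[S]={b,c}  FIRST[A]={b}

FIRST(S) = ["b", "c"]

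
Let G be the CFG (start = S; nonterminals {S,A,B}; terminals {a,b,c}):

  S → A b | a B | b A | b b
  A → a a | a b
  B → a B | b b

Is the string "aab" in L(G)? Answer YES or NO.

CNF form of G:
  S -> A T1 | T0 B | T1 A | T1 T1
  A -> T0 T0 | T0 T1
  B -> T0 B | T1 T1
  T0 -> a
  T1 -> b

Fill CYK table bottom-up:
  [0..0]={T0}  "a"  orig:{}
  [1..1]={T0}  "a"  orig:{}
  [2..2]={T1}  "b"  orig:{}
  [0..1]={A}  "aa"
  [1..2]={A}  "ab"
  [0..2]={S}  "aab"

S ∈ T[0,2] ⇒ YES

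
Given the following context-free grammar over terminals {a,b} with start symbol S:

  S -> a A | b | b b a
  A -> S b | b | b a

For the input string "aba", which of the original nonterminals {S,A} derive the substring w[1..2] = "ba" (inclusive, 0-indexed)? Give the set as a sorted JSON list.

Convert to CNF:
  S -> T0 X2 | T1 A | b
  A -> S T0 | T0 T1 | b
  T0 -> b
  T1 -> a
  X2 -> T0 T1

CYK table (by increasing span), restricted to cells inside w[1..2]:
  [1..1]={A,S,T0}  "b"  orig:{A,S}
  [2..2]={T1}  "a"  orig:{}
  [1..2]={A,X2}  "ba"  orig:{A}

Original NTs in T[1,2] deriving "ba": ["A"]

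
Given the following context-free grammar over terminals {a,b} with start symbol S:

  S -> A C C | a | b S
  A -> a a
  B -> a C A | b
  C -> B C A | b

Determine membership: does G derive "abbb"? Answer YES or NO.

Convert to CNF:
  S -> A X4 | T1 S | a
  A -> T0 T0
  B -> T0 X2 | b
  C -> B X3 | b
  T0 -> a
  T1 -> b
  X2 -> C A
  X3 -> C A
  X4 -> C C

CYK table (by increasing span):
  T[0,0] 'a' = {S,T0}  orig:{S}
  T[1,1] 'b' = {B,C,T1}  orig:{B,C}
  T[2,2] 'b' = {B,C,T1}  orig:{B,C}
  T[3,3] 'b' = {B,C,T1}  orig:{B,C}
  T[0,1] 'ab' = ∅
  T[1,2] 'bb' = {X4}  orig:{}
  T[2,3] 'bb' = {X4}  orig:{}
  T[0,2] 'abb' = ∅
  T[1,3] 'bbb' = ∅
  T[0,3] 'abbb' = ∅

S ∉ T[0,3] ⇒ NO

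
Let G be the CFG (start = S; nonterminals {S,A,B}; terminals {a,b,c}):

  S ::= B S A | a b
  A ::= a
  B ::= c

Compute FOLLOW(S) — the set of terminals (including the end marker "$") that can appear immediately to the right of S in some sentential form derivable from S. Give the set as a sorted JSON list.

FIRST sets, iterate to fixpoint:
round 1:
  A via A→a: +{a}
  B via B→c: +{c}
  S via S→B S A: +{c}
  S via S→a b: +{a}
  FIRST[S]={a,c}  FIRST[A]={a}  FIRST[B]={c}
round 2: (no change)
  FIRST[S]={a,c}  FIRST[A]={a}  FIRST[B]={c}

Compute FOLLOW by fixpoint:
FOLLOW(S) := {$}
round 1:
  S→B S A: FOLLOW(B) ⊇ FIRST(S) = {a,c}; new: +{a,c}
  S→B S A: FOLLOW(S) ⊇ FIRST(A) = {a}; new: +{a}
  S→B S A: FOLLOW(A) ⊇ FOLLOW(S) ⊇ {$,a}; new: +{$,a}
  FOLLOW(S)={$,a}  FOLLOW(A)={$,a}  FOLLOW(B)={a,c}
round 2: (stable)
  FOLLOW(S)={$,a}  FOLLOW(A)={$,a}  FOLLOW(B)={a,c}

FOLLOW(S) = ["$", "a"]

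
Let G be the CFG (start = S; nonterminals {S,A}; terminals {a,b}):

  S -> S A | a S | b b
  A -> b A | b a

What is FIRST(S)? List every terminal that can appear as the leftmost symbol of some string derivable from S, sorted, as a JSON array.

Compute FIRST by fixpoint:
[1]
  A via A→b A: +{b}
  S via S→a S: +{a}
  S via S→b b: +{b}
  S: {a,b}  A: {b}
[2] (stable)
  S: {a,b}  A: {b}

FIRST(S) = ["a", "b"]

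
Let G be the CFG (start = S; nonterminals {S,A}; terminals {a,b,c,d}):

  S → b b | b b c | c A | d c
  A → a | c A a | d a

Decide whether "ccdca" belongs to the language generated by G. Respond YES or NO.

Convert to CNF:
  S -> T0 A | T2 T0 | T3 T3 | T3 X5
  A -> T0 X4 | T2 T1 | a
  T0 -> c
  T1 -> a
  T2 -> d
  T3 -> b
  X4 -> A T1
  X5 -> T3 T0

CYK fill:
  [0..0]={T0}  "c"  orig:{}
  [1..1]={T0}  "c"  orig:{}
  [2..2]={T2}  "d"  orig:{}
  [3..3]={T0}  "c"  orig:{}
  [4..4]={A,T1}  "a"  orig:{A}
  [0..1]=∅  "cc"
  [1..2]=∅  "cd"
  [2..3]={S}  "dc"
  [3..4]={S}  "ca"
  [0..2]=∅  "ccd"
  [1..3]=∅  "cdc"
  [2..4]=∅  "dca"
  [0..3]=∅  "ccdc"
  [1..4]=∅  "cdca"
  [0..4]=∅  "ccdca"

S ∉ T[0,4] ⇒ NO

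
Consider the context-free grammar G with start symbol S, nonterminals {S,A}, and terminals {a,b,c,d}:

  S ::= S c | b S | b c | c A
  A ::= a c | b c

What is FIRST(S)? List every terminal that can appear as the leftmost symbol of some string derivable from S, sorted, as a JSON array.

FIRST sets, iterate to fixpoint:
round 1:
  A via A→a c: +{a}
  A via A→b c: +{b}
  S via S→b S: +{b}
  S via S→c A: +{c}
  FIRST(S)={b,c}  FIRST(A)={a,b}
round 2: — fixpoint
  FIRST(S)={b,c}  FIRST(A)={a,b}

FIRST(S) = ["b", "c"]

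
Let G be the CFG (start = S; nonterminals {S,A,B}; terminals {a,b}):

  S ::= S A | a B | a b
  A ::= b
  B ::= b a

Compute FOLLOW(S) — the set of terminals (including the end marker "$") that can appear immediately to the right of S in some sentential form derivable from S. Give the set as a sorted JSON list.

FIRST iteration:
iter 1:
  A via A→b: +{b}
  B via B→b a: +{b}
  S via S→a B: +{a}
  FIRST(S)={a}  FIRST(A)={b}  FIRST(B)={b}
iter 2: done
  FIRST(S)={a}  FIRST(A)={b}  FIRST(B)={b}

FOLLOW iteration:
initialize: $ ∈ FOLLOW(S)
round 1:
  S→S A: FOLLOW(S) ⊇ FIRST(A) = {b}; new: +{b}
  S→S A: FOLLOW(A) ⊇ FOLLOW(S) ⊇ {$,b}; new: +{$,b}
  S→a B: FOLLOW(B) ⊇ FOLLOW(S) ⊇ {$,b}; new: +{$,b}
  FOLLOW[S]={$,b}  FOLLOW[A]={$,b}  FOLLOW[B]={$,b}
round 2: — fixpoint
  FOLLOW[S]={$,b}  FOLLOW[A]={$,b}  FOLLOW[B]={$,b}

FOLLOW(S) = ["$", "b"]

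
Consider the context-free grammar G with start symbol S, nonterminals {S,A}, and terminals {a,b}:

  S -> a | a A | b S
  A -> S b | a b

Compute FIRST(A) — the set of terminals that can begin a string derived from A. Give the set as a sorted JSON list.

Compute FIRST by fixpoint:
round 1:
  A via A→a b: +{a}
  S via S→a: +{a}
  S via S→b S: +{b}
  FIRST(S)={a,b}  FIRST(A)={a}
round 2:
  A via A→S b: +{b}
  FIRST(S)={a,b}  FIRST(A)={a,b}
round 3: done
  FIRST(S)={a,b}  FIRST(A)={a,b}

FIRST(A) = ["a", "b"]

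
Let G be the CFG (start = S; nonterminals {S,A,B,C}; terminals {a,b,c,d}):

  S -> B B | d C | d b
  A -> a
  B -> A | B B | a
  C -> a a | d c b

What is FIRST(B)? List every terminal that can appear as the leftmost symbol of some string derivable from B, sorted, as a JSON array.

FIRST sets, iterate to fixpoint:
pass 1:
  A via A→a: +{a}
  B via B→A: +{a}
  C via C→a a: +{a}
  C via C→d c b: +{d}
  S via S→B B: +{a}
  S via S→d C: +{d}
  S: {a,d}  A: {a}  B: {a}  C: {a,d}
pass 2: done
  S: {a,d}  A: {a}  B: {a}  C: {a,d}

FIRST(B) = ["a"]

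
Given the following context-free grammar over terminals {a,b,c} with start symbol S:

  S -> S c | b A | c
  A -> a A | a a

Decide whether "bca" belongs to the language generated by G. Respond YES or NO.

Convert to CNF:
  S -> S T1 | T2 A | c
  A -> T0 A | T0 T0
  T0 -> a
  T1 -> c
  T2 -> b

CYK fill:
  T[0,0] 'b' = {T2}  orig:{}
  T[1,1] 'c' = {S,T1}  orig:{S}
  T[2,2] 'a' = {T0}  orig:{}
  T[0,1] 'bc' = ∅
  T[1,2] 'ca' = ∅
  T[0,2] 'bca' = ∅

S ∉ T[0,2] ⇒ NO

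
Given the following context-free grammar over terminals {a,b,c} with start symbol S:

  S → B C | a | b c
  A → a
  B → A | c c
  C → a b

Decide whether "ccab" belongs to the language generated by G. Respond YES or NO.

CNF form of G:
  S -> B C | T2 T0 | a
  A -> a
  B -> T0 T0 | a
  C -> T1 T2
  T0 -> c
  T1 -> a
  T2 -> b

CYK table (by increasing span):
  [0..0]={T0}  "c"  orig:{}
  [1..1]={T0}  "c"  orig:{}
  [2..2]={A,B,S,T1}  "a"  orig:{A,B,S}
  [3..3]={T2}  "b"  orig:{}
  [0..1]={B}  "cc"
  [1..2]=∅  "ca"
  [2..3]={C}  "ab"
  [0..2]=∅  "cca"
  [1..3]=∅  "cab"
  [0..3]={S}  "ccab"

S ∈ T[0,3] ⇒ YES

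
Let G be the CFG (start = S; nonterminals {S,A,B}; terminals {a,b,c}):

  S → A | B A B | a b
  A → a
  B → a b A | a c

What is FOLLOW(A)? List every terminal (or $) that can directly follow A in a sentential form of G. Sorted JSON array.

FIRST sets, iterate to fixpoint:
pass 1:
  A via A→a: +{a}
  B via B→a b A: +{a}
  S via S→A: +{a}
  FIRST(S)={a}  FIRST(A)={a}  FIRST(B)={a}
pass 2: (stable)
  FIRST(S)={a}  FIRST(A)={a}  FIRST(B)={a}

FOLLOW iteration:
initialize: $ ∈ FOLLOW(S)
pass 1:
  S→A: FOLLOW(A) ⊇ FOLLOW(S) ⊇ {$}; new: +{$}
  S→B A B: FOLLOW(B) ⊇ FIRST(A) = {a}; new: +{a}
  S→B A B: FOLLOW(A) ⊇ FIRST(B) = {a}; new: +{a}
  S→B A B: FOLLOW(B) ⊇ FOLLOW(S) ⊇ {$}; new: +{$}
  FOLLOW[S]={$}  FOLLOW[A]={$,a}  FOLLOW[B]={$,a}
pass 2: — fixpoint
  FOLLOW[S]={$}  FOLLOW[A]={$,a}  FOLLOW[B]={$,a}

FOLLOW(A) = ["$", "a"]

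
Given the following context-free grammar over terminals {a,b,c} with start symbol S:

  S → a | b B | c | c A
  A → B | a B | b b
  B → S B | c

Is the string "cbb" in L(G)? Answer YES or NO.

CNF form of G:
  S -> T1 B | T2 A | a | c
  A -> S B | T0 B | T1 T1 | c
  B -> S B | c
  T0 -> a
  T1 -> b
  T2 -> c

Fill CYK table bottom-up:
  cell(0,0) c: {A,B,S,T2}  orig:{A,B,S}
  cell(1,1) b: {T1}  orig:{}
  cell(2,2) b: {T1}  orig:{}
  cell(0,1) cb: ∅
  cell(1,2) bb: {A}
  cell(0,2) cbb: {S}

S ∈ T[0,2] ⇒ YES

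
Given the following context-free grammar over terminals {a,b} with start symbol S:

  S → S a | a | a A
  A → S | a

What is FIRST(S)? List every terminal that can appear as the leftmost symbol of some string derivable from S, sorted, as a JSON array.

FIRST sets, iterate to fixpoint:
pass 1:
  A via A→a: +{a}
  S via S→a: +{a}
  S: {a}  A: {a}
pass 2: — fixpoint
  S: {a}  A: {a}

FIRST(S) = ["a"]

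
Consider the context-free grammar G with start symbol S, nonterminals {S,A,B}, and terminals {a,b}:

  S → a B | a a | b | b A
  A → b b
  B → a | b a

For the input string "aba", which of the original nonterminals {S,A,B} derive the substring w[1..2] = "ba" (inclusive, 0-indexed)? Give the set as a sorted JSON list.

Convert to CNF:
  S -> T0 A | T1 B | T1 T1 | b
  A -> T0 T0
  B -> T0 T1 | a
  T0 -> b
  T1 -> a

Fill CYK table bottom-up — only the sub-triangle for w[1..2]:
  cell(1,1) b: {S,T0}  orig:{S}
  cell(2,2) a: {B,T1}  orig:{B}
  cell(1,2) ba: {B}

Original NTs in T[1,2] deriving "ba": ["B"]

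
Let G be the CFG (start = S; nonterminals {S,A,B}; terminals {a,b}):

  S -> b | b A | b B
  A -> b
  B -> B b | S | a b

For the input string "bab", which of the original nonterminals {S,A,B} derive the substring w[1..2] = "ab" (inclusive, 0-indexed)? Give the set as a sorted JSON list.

Convert to CNF:
  S -> T0 A | T0 B | b
  A -> b
  B -> B T0 | T0 A | T0 B | T1 T0 | b
  T0 -> b
  T1 -> a

Fill CYK table bottom-up — only the sub-triangle for w[1..2]:
  T[1,1] 'a' = {T1}  orig:{}
  T[2,2] 'b' = {A,B,S,T0}  orig:{A,B,S}
  T[1,2] 'ab' = {B}

Original NTs in T[1,2] deriving "ab": ["B"]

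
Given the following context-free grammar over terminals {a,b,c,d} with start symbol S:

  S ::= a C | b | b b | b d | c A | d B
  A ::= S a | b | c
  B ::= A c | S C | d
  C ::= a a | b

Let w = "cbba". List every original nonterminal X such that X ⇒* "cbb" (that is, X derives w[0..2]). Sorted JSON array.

CNF form of G:
  S -> T0 C | T1 A | T2 T2 | T2 T3 | T3 B | b
  A -> S T0 | b | c
  B -> A T1 | S C | d
  C -> T0 T0 | b
  T0 -> a
  T1 -> c
  T2 -> b
  T3 -> d

CYK fill — only the sub-triangle for w[0..2]:
  T[0,0] 'c' = {A,T1}  orig:{A}
  T[1,1] 'b' = {A,C,S,T2}  orig:{A,C,S}
  T[2,2] 'b' = {A,C,S,T2}  orig:{A,C,S}
  T[0,1] 'cb' = {S}
  T[1,2] 'bb' = {B,S}
  T[0,2] 'cbb' = {B}

Original NTs in T[0,2] deriving "cbb": ["B"]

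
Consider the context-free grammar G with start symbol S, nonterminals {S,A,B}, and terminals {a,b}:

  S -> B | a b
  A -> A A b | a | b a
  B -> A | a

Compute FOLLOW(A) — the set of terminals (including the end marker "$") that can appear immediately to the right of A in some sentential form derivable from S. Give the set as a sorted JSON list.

Compute FIRST by fixpoint:
pass 1:
  A via A→a: +{a}
  A via A→b a: +{b}
  B via B→A: +{a,b}
  S via S→B: +{a,b}
  FIRST[S]={a,b}  FIRST[A]={a,b}  FIRST[B]={a,b}
pass 2: done
  FIRST[S]={a,b}  FIRST[A]={a,b}  FIRST[B]={a,b}

FOLLOW sets:
initialize: $ ∈ FOLLOW(S)
round 1:
  A→A A b: FOLLOW(A) ⊇ FIRST(A) = {a,b}; new: +{a,b}
  S→B: FOLLOW(B) ⊇ FOLLOW(S) ⊇ {$}; new: +{$}
  FOLLOW(S)={$}  FOLLOW(A)={a,b}  FOLLOW(B)={$}
round 2:
  B→A: FOLLOW(A) ⊇ FOLLOW(B) ⊇ {$}; new: +{$}
  FOLLOW(S)={$}  FOLLOW(A)={$,a,b}  FOLLOW(B)={$}
round 3: — fixpoint
  FOLLOW(S)={$}  FOLLOW(A)={$,a,b}  FOLLOW(B)={$}

FOLLOW(A) = ["$", "a", "b"]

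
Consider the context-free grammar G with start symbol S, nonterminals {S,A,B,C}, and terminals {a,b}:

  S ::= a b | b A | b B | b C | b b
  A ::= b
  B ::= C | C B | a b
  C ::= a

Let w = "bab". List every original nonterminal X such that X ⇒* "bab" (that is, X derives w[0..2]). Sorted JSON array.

CNF form of G:
  S -> T0 T1 | T1 A | T1 B | T1 C | T1 T1
  A -> b
  B -> C B | T0 T1 | a
  C -> a
  T0 -> a
  T1 -> b

CYK fill — only the sub-triangle for w[0..2]:
  T[0,0] 'b' = {A,T1}  orig:{A}
  T[1,1] 'a' = {B,C,T0}  orig:{B,C}
  T[2,2] 'b' = {A,T1}  orig:{A}
  T[0,1] 'ba' = {S}
  T[1,2] 'ab' = {B,S}
  T[0,2] 'bab' = {S}

Original NTs in T[0,2] deriving "bab": ["S"]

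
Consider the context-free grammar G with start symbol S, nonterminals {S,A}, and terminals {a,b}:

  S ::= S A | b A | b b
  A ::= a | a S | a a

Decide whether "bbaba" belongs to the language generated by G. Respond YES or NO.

CNF form of G:
  S -> S A | T1 A | T1 T1
  A -> T0 S | T0 T0 | a
  T0 -> a
  T1 -> b

CYK table (by increasing span):
  [0..0]={T1}  "b"  orig:{}
  [1..1]={T1}  "b"  orig:{}
  [2..2]={A,T0}  "a"  orig:{A}
  [3..3]={T1}  "b"  orig:{}
  [4..4]={A,T0}  "a"  orig:{A}
  [0..1]={S}  "bb"
  [1..2]={S}  "ba"
  [2..3]=∅  "ab"
  [3..4]={S}  "ba"
  [0..2]={S}  "bba"
  [1..3]=∅  "bab"
  [2..4]={A}  "aba"
  [0..3]=∅  "bbab"
  [1..4]={S}  "baba"
  [0..4]={S}  "bbaba"

S ∈ T[0,4] ⇒ YES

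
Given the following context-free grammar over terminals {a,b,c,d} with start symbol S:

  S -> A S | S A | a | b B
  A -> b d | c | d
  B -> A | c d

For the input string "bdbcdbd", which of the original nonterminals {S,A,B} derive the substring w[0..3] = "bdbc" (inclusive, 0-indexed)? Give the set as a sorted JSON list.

Convert to CNF:
  S -> A S | S A | T0 B | a
  A -> T0 T1 | c | d
  B -> T0 T1 | T2 T1 | c | d
  T0 -> b
  T1 -> d
  T2 -> c

CYK table (by increasing span) (cells [i..j] with 0 ≤ i ≤ j ≤ 3 only):
  [0..0]={T0}  "b"  orig:{}
  [1..1]={A,B,T1}  "d"  orig:{A,B}
  [2..2]={T0}  "b"  orig:{}
  [3..3]={A,B,T2}  "c"  orig:{A,B}
  [0..1]={A,B,S}  "bd"
  [1..2]=∅  "db"
  [2..3]={S}  "bc"
  [0..2]=∅  "bdb"
  [1..3]={S}  "dbc"
  [0..3]={S}  "bdbc"

Original NTs in T[0,3] deriving "bdbc": ["S"]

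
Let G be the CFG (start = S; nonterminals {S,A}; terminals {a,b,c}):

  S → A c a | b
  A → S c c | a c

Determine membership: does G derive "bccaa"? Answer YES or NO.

CNF form of G:
  S -> A X3 | b
  A -> S X2 | T1 T0
  T0 -> c
  T1 -> a
  X2 -> T0 T0
  X3 -> T0 T1

CYK fill:
  cell(0,0) b: {S}
  cell(1,1) c: {T0}  orig:{}
  cell(2,2) c: {T0}  orig:{}
  cell(3,3) a: {T1}  orig:{}
  cell(4,4) a: {T1}  orig:{}
  cell(0,1) bc: ∅
  cell(1,2) cc: {X2}  orig:{}
  cell(2,3) ca: {X3}  orig:{}
  cell(3,4) aa: ∅
  cell(0,2) bcc: {A}
  cell(1,3) cca: ∅
  cell(2,4) caa: ∅
  cell(0,3) bcca: ∅
  cell(1,4) ccaa: ∅
  cell(0,4) bccaa: ∅

S ∉ T[0,4] ⇒ NO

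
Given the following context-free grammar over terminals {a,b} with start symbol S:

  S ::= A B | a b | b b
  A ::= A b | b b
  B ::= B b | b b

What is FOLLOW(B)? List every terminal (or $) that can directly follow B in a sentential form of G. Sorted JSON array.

Compute FIRST by fixpoint:
pass 1:
  A via A→b b: +{b}
  B via B→b b: +{b}
  S via S→A B: +{b}
  S via S→a b: +{a}
  FIRST(S)={a,b}  FIRST(A)={b}  FIRST(B)={b}
pass 2: (no change)
  FIRST(S)={a,b}  FIRST(A)={b}  FIRST(B)={b}

FOLLOW sets:
initialize: $ ∈ FOLLOW(S)
[1]
  A→A b: FOLLOW(A) ⊇ FIRST(b) = {b}; new: +{b}
  B→B b: FOLLOW(B) ⊇ FIRST(b) = {b}; new: +{b}
  S→A B: FOLLOW(B) ⊇ FOLLOW(S) ⊇ {$}; new: +{$}
  FOLLOW(S)={$}  FOLLOW(A)={b}  FOLLOW(B)={$,b}
[2] done
  FOLLOW(S)={$}  FOLLOW(A)={b}  FOLLOW(B)={$,b}

FOLLOW(B) = ["$", "b"]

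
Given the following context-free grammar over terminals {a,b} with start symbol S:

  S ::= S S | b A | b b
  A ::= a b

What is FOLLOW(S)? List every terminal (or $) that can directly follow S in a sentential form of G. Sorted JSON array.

Compute FIRST by fixpoint:
round 1:
  A via A→a b: +{a}
  S via S→b A: +{b}
  S: {b}  A: {a}
round 2: (no change)
  S: {b}  A: {a}

FOLLOW iteration:
initialize: $ ∈ FOLLOW(S)
iter 1:
  S→S S: FOLLOW(S) ⊇ FIRST(S) = {b}; new: +{b}
  S→b A: FOLLOW(A) ⊇ FOLLOW(S) ⊇ {$,b}; new: +{$,b}
  FOLLOW[S]={$,b}  FOLLOW[A]={$,b}
iter 2: done
  FOLLOW[S]={$,b}  FOLLOW[A]={$,b}

FOLLOW(S) = ["$", "b"]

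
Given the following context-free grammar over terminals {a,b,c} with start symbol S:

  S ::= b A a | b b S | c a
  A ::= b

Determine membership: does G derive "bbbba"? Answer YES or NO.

Convert to CNF:
  S -> T0 X3 | T0 X4 | T2 T1
  A -> b
  T0 -> b
  T1 -> a
  T2 -> c
  X3 -> A T1
  X4 -> T0 S

Fill CYK table bottom-up:
  [0..0]={A,T0}  "b"  orig:{A}
  [1..1]={A,T0}  "b"  orig:{A}
  [2..2]={A,T0}  "b"  orig:{A}
  [3..3]={A,T0}  "b"  orig:{A}
  [4..4]={T1}  "a"  orig:{}
  [0..1]=∅  "bb"
  [1..2]=∅  "bb"
  [2..3]=∅  "bb"
  [3..4]={X3}  "ba"  orig:{}
  [0..2]=∅  "bbb"
  [1..3]=∅  "bbb"
  [2..4]={S}  "bba"
  [0..3]=∅  "bbbb"
  [1..4]={X4}  "bbba"  orig:{}
  [0..4]={S}  "bbbba"

S ∈ T[0,4] ⇒ YES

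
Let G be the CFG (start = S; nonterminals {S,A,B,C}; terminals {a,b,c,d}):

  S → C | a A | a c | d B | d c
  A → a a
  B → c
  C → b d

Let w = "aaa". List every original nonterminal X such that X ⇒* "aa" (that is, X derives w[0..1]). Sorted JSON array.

Convert to CNF:
  S -> T0 A | T0 T3 | T1 T2 | T2 B | T2 T3
  A -> T0 T0
  B -> c
  C -> T1 T2
  T0 -> a
  T1 -> b
  T2 -> d
  T3 -> c

CYK fill (cells [i..j] with 0 ≤ i ≤ j ≤ 1 only):
  cell(0,0) a: {T0}  orig:{}
  cell(1,1) a: {T0}  orig:{}
  cell(0,1) aa: {A}

Original NTs in T[0,1] deriving "aa": ["A"]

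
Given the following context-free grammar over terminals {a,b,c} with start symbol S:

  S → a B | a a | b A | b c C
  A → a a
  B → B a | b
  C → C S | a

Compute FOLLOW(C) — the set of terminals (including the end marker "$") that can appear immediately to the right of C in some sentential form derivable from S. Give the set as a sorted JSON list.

FIRST sets, iterate to fixpoint:
round 1:
  A via A→a a: +{a}
  B via B→b: +{b}
  C via C→a: +{a}
  S via S→a B: +{a}
  S via S→b A: +{b}
  S: {a,b}  A: {a}  B: {b}  C: {a}
round 2: (stable)
  S: {a,b}  A: {a}  B: {b}  C: {a}

Compute FOLLOW by fixpoint:
initialize: $ ∈ FOLLOW(S)
iter 1:
  B→B a: FOLLOW(B) ⊇ FIRST(a) = {a}; new: +{a}
  C→C S: FOLLOW(C) ⊇ FIRST(S) = {a,b}; new: +{a,b}
  C→C S: FOLLOW(S) ⊇ FOLLOW(C) ⊇ {a,b}; new: +{a,b}
  S→a B: FOLLOW(B) ⊇ FOLLOW(S) ⊇ {$,a,b}; new: +{$,b}
  S→b A: FOLLOW(A) ⊇ FOLLOW(S) ⊇ {$,a,b}; new: +{$,a,b}
  S→b c C: FOLLOW(C) ⊇ FOLLOW(S) ⊇ {$,a,b}; new: +{$}
  FOLLOW[S]={$,a,b}  FOLLOW[A]={$,a,b}  FOLLOW[B]={$,a,b}  FOLLOW[C]={$,a,b}
iter 2: — fixpoint
  FOLLOW[S]={$,a,b}  FOLLOW[A]={$,a,b}  FOLLOW[B]={$,a,b}  FOLLOW[C]={$,a,b}

FOLLOW(C) = ["$", "a", "b"]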